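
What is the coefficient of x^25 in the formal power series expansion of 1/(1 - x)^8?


The negative binomial / multiset identity is
1/(1 - x)^r = sum_{k>=0} C(k + r - 1, r - 1) x^k.
Here r = 8 and k = 25, so the coefficient is
C(25 + 7, 7) = C(32, 7)
= 3365856

3365856


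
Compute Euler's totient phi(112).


phi(n) counts integers in [1, n] coprime to n. Using the multiplicative formula phi(n) = n * prod_{p | n} (1 - 1/p):
112 = 2^4 * 7, so
phi(112) = 112 * (1 - 1/2) * (1 - 1/7) = 48.

48


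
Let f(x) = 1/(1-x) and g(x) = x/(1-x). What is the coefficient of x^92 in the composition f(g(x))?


First simplify the composition: f(g(x)) = 1/(1 - x/(1-x)) = (1-x)/((1-x) - x) = (1-x)/(1-2x).
Now extract the coefficient. Write (1-x)/(1-2x) = 1/(1-2x) - x/(1-2x).
The coefficient of x^n in 1/(1-2x) is 2^n, and in x/(1-2x) is 2^(n-1) (for n >= 1).
So the coefficient of x^92 is 2^92 - 2^91 = 4951760157141521099596496896 - 2475880078570760549798248448 = 2475880078570760549798248448.

2475880078570760549798248448


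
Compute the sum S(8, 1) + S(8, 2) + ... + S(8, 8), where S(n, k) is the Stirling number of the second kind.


By definition, S(n, k) counts partitions of an n-set into exactly k nonempty blocks.
Computing row n = 8 for k = 1..8:
S(8, k): 1, 127, 966, 1701, 1050, 266, 28, 1
Sum = 4140. (This equals Bell_8 since the sum runs over all k.)

4140


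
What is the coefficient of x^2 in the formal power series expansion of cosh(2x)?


The Maclaurin series is cosh(t) = sum_{m>=0} t^(2m) / (2m)!, so substituting t = 2x, only even powers of x are nonzero, with coefficient of x^(2m) equal to 2^(2m) / (2m)!.
For x^2 the coefficient is 2^2/2! = 4/2 = 2.

2


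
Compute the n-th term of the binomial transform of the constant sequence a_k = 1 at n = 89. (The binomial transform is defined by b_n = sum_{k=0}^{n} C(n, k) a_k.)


With a_k = 1 for all k, b_n = sum_{k=0}^{n} C(n, k) = 2^n by the binomial theorem.
For n = 89: 2^89 = 618970019642690137449562112.

618970019642690137449562112


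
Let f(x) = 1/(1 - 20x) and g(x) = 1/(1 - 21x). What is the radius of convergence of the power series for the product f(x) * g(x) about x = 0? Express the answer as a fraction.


The radius of 1/(1 - 20x) is 1/20 (nearest singularity at x = 1/20), and the radius of 1/(1 - 21x) is 1/21.
The product f(x)*g(x) = 1/((1 - 20x)(1 - 21x)) has singularities at both 1/20 and 1/21, so its radius of convergence is the distance to the nearest one:
min(1/20, 1/21) = 1/21.

1/21


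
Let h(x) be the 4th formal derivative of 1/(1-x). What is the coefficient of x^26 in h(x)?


Differentiating 4 times: d^4/dx^4 [1/(1-x)] = 4!/(1-x)^5.
The expansion 1/(1-x)^5 = sum_{k>=0} C(k+4, 4) x^k, so the coefficient of x^n in 4!/(1-x)^5 is 4! * C(n+4, 4).
For n = 26: 24 * C(30, 4) = 24 * 27405 = 657720

657720


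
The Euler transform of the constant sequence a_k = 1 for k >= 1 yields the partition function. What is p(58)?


The Euler transform converts the sequence a_k = 1 into the number of integer partitions.
Using the recurrence or dynamic programming:
p(58) = 715220

715220


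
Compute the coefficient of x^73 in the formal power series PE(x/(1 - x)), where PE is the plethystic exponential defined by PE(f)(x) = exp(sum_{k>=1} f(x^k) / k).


For f(x) = x/(1 - x) we have
sum_{k>=1} f(x^k) / k = sum_{k>=1} (1/k) * x^k / (1 - x^k) = sum_{k, m >= 1} x^(k m) / k,
which after exponentiating simplifies to
PE(x/(1 - x)) = prod_{k>=1} 1 / (1 - x^k).
This is the generating function for the partition function p(n), so the coefficient of x^73 is p(73).
Computing p(73) by dynamic programming over parts 1, 2, ..., 73: p(73) = 6185689.

6185689


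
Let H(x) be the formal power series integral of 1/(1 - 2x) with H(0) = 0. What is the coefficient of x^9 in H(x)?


1/(1 - 2x) = sum_{k>=0} 2^k x^k. Integrating termwise with H(0) = 0:
H(x) = sum_{k>=0} 2^k x^(k+1) / (k+1) = sum_{m>=1} 2^(m-1) x^m / m.
For m = 9: 2^8/9 = 256/9 = 256/9.

256/9


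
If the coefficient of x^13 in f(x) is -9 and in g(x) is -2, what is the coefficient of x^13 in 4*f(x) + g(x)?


Scalar multiplication scales coefficients: 4 * -9 = -36.
Then add the g coefficient: -36 + -2
= -38

-38


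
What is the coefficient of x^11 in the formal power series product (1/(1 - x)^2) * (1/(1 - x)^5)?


Combine the factors: (1/(1 - x)^2) * (1/(1 - x)^5) = 1/(1 - x)^7.
Then use 1/(1 - x)^r = sum_{k>=0} C(k + r - 1, r - 1) x^k with r = 7 and k = 11:
C(17, 6) = 12376.

12376


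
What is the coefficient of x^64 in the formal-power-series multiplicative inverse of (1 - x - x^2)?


Let the inverse be f(x) = sum_{k>=0} a_k x^k. From f(x) * (1 - x - x^2) = 1 and matching coefficients:
 x^0: a_0 = 1.
 x^1: a_1 - a_0 = 0, so a_1 = 1.
 x^k (k >= 2): a_k - a_{k-1} - a_{k-2} = 0, i.e. a_k = a_{k-1} + a_{k-2}.
This is the Fibonacci-type recurrence shifted so that a_0 = a_1 = 1.
Iterating: a_0=1, a_1=1, a_2=2, a_3=3, a_4=5, a_5=8, a_6=13, a_7=21, a_8=34, a_9=55, ...
a_64 = 17167680177565.

17167680177565


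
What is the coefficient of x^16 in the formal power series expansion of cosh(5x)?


The Maclaurin series is cosh(t) = sum_{m>=0} t^(2m) / (2m)!, so substituting t = 5x, only even powers of x are nonzero, with coefficient of x^(2m) equal to 5^(2m) / (2m)!.
For x^16 the coefficient is 5^16/16! = 152587890625/20922789888000 = 1220703125/167382319104.

1220703125/167382319104


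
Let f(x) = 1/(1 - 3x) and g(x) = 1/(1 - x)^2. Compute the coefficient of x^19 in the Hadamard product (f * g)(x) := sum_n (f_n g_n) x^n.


f has coefficients f_k = 3^k. For g = 1/(1 - x)^2 the coefficient is g_k = C(k + 1, 1) = k + 1. The Hadamard coefficient is (f * g)_k = 3^k * (k + 1).
For k = 19: 3^19 * 20 = 1162261467 * 20 = 23245229340.

23245229340


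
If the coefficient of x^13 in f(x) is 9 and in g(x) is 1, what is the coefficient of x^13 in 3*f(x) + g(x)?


Scalar multiplication scales coefficients: 3 * 9 = 27.
Then add the g coefficient: 27 + 1
= 28

28


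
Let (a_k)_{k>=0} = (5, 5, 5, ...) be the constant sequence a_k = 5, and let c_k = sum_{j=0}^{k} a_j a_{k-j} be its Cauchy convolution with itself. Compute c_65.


Since a_j = 5 for all j >= 0, the convolution sum becomes
c_k = sum_{j=0}^{k} 5 * 5 = 25 * (k + 1).
Equivalently, the generating function of (a_k) is 5/(1 - x) and its square is 25/(1 - x)^2 = sum_{k>=0} 25(k + 1) x^k.
For k = 65: 25 * 66 = 1650.

1650


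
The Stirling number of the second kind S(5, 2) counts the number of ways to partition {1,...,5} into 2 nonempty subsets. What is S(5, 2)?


Using the explicit formula S(n,k) = (1/k!) sum_{j=0}^{k} (-1)^(k-j) C(k,j) j^n:
S(5, 2) = 15
Equivalently, S(n,k) is n! times the coefficient of x^n in the EGF (e^x - 1)^k / k!.

15


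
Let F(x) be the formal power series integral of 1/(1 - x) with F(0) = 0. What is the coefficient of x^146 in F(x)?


1/(1 - x) = sum_{k>=0} x^k. Integrating termwise and using F(0) = 0 gives
F(x) = sum_{k>=0} x^(k+1) / (k+1) = sum_{m>=1} x^m / m = -ln(1 - x).
So the coefficient of x^146 is 1/146 = 1/146.

1/146


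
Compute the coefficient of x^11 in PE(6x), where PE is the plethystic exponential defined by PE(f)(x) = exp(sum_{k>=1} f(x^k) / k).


With f(x) = 6x, the exponent is sum_{k>=1} 6 x^k / k = 6 * (-ln(1 - x)). Exponentiating:
PE(6x) = exp(-6 ln(1 - x)) = 1/(1 - x)^6.
By the negative binomial expansion, [x^n] 1/(1 - x)^6 = C(n + 5, 5).
For n = 11: C(16, 5) = 4368.

4368


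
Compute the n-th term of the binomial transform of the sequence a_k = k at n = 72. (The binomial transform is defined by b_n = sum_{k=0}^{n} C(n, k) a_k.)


With a_k = k, b_n = sum_{k=0}^{n} C(n, k) k. Using k * C(n, k) = n * C(n-1, k-1) gives b_n = n * sum_{k>=1} C(n-1, k-1) = n * 2^(n-1).
For n = 72: 72 * 2^71 = 72 * 2361183241434822606848 = 170005193383307227693056.

170005193383307227693056


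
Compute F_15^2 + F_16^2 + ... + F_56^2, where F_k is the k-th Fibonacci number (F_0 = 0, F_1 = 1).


There is a standard identity sum_{k=0}^{N} F_k^2 = F_N * F_{N+1} (proved inductively from the telescoping relation F_k^2 = F_k F_{k+1} - F_{k-1} F_k). Then
sum_{k=15}^{56} F_k^2 = F_56 F_57 - F_14 F_15.
Computing: F_56 = 225851433717, F_57 = 365435296162, F_14 = 377, F_15 = 610.
Sum = 225851433717 * 365435296162 - 377 * 610 = 82534085568984207264184.

82534085568984207264184


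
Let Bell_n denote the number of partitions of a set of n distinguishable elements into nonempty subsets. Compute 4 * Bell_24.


Bell_24 can be computed from the Bell triangle or from Dobinski's identity Bell_n = (1/e) * sum_{k>=0} k^n / k!.
Computing Bell_24 = 445958869294805289.
Then 4 * 445958869294805289 = 1783835477179221156.

1783835477179221156


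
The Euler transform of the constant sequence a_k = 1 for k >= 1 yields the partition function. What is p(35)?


The Euler transform converts the sequence a_k = 1 into the number of integer partitions.
Using the recurrence or dynamic programming:
p(35) = 14883

14883


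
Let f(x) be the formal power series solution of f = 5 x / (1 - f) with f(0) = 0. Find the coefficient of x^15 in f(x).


Apply Lagrange inversion: f = 5 x * phi(f) with phi(t) = 1/(1 - t), so
[x^n] f = 5^n * (1/n) [t^(n-1)] phi(t)^n = 5^n * (1/n) [t^(n-1)] (1 - t)^(-n) = 5^n * (1/n) C(2n - 2, n - 1) = 5^n * C_{n-1}.
For n = 15: C_14 = C(28, 14) / 15 = 40116600/15 = 2674440.
With the 5^15 = 30517578125 factor, the coefficient is 30517578125 * 2674440 = 81617431640625000.

81617431640625000


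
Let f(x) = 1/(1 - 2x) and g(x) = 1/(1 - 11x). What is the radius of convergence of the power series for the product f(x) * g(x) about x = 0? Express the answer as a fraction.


The radius of 1/(1 - 2x) is 1/2 (nearest singularity at x = 1/2), and the radius of 1/(1 - 11x) is 1/11.
The product f(x)*g(x) = 1/((1 - 2x)(1 - 11x)) has singularities at both 1/2 and 1/11, so its radius of convergence is the distance to the nearest one:
min(1/2, 1/11) = 1/11.

1/11


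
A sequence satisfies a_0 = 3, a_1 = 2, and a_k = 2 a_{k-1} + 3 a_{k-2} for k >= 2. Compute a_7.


The characteristic equation is t^2 - 2 t - 3 = 0, with roots r_1 = 3 and r_2 = -1 (so c_1 = r_1 + r_2, c_2 = -r_1 r_2 as required).
One can use the closed form a_n = A r_1^n + B r_2^n, but direct iteration is more reliable:
a_0 = 3, a_1 = 2, a_2 = 13, a_3 = 32, a_4 = 103, a_5 = 302, a_6 = 913, a_7 = 2732.
So a_7 = 2732.

2732


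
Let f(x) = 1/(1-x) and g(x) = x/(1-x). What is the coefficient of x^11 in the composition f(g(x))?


First simplify the composition: f(g(x)) = 1/(1 - x/(1-x)) = (1-x)/((1-x) - x) = (1-x)/(1-2x).
Now extract the coefficient. Write (1-x)/(1-2x) = 1/(1-2x) - x/(1-2x).
The coefficient of x^n in 1/(1-2x) is 2^n, and in x/(1-2x) is 2^(n-1) (for n >= 1).
So the coefficient of x^11 is 2^11 - 2^10 = 2048 - 1024 = 1024.

1024


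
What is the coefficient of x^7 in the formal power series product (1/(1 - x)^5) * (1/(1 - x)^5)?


Combine the factors: (1/(1 - x)^5) * (1/(1 - x)^5) = 1/(1 - x)^10.
Then use 1/(1 - x)^r = sum_{k>=0} C(k + r - 1, r - 1) x^k with r = 10 and k = 7:
C(16, 9) = 11440.

11440


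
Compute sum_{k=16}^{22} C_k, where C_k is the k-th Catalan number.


C_16 through C_22: 35357670, 129644790, 477638700, 1767263190, 6564120420, 24466267020, 91482563640
Sum = 35357670 + 129644790 + 477638700 + 1767263190 + 6564120420 + 24466267020 + 91482563640
= 124922855430

124922855430


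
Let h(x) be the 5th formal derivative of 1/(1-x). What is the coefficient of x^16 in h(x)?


Differentiating 5 times: d^5/dx^5 [1/(1-x)] = 5!/(1-x)^6.
The expansion 1/(1-x)^6 = sum_{k>=0} C(k+5, 5) x^k, so the coefficient of x^n in 5!/(1-x)^6 is 5! * C(n+5, 5).
For n = 16: 120 * C(21, 5) = 120 * 20349 = 2441880

2441880


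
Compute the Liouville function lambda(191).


The Liouville function is lambda(k) = (-1)^Omega(k), where Omega(k) counts the prime factors of k with multiplicity.
Factoring: 191 = 191, so Omega(191) = 1.
lambda(191) = (-1)^1 = -1.

-1


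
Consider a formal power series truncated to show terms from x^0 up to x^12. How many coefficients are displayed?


From x^0 to x^12 inclusive, the count is 12 - 0 + 1 = 13.

13


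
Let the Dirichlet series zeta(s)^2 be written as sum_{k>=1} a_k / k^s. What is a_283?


The Dirichlet convolution of the constant function 1 with itself gives (1 * 1)(k) = sum_{d | k} 1 = d(k), the number of positive divisors of k.
Since zeta(s) = sum_{k>=1} 1/k^s, we have zeta(s)^2 = sum_{k>=1} d(k)/k^s, so a_k = d(k).
For k = 283: the divisors are 1, 283.
Count = 2.

2


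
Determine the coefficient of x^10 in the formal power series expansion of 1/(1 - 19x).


The geometric series identity gives 1/(1 - c x) = sum_{k>=0} c^k x^k, so the coefficient of x^k is c^k.
Here c = 19 and k = 10.
Computing: 19^10 = 6131066257801

6131066257801


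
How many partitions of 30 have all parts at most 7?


Using the generating function (1-x)^(-1)(1-x^2)^(-1)...(1-x^7)^(-1),
the coefficient of x^30 counts these restricted partitions.
Result = 1824

1824


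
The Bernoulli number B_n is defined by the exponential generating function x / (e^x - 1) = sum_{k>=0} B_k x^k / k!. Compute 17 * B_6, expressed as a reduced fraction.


Bernoulli numbers can also be computed recursively via B_0 = 1 and sum_{j=0}^{m} C(m+1, j) B_j = 0 for m >= 1. Odd-index Bernoulli numbers vanish for k >= 3.
Computing B_6 = 1/42, so 17 * B_6 = 17 * 1/42 = 17/42.

17/42


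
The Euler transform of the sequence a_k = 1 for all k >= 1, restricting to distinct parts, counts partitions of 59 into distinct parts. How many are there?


Partitions of 59 into distinct parts can be computed via generating function.
Product (1+x)(1+x^2)(1+x^3)...
The coefficient of x^59 = 9792

9792


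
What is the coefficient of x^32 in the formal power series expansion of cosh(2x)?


The Maclaurin series is cosh(t) = sum_{m>=0} t^(2m) / (2m)!, so substituting t = 2x, only even powers of x are nonzero, with coefficient of x^(2m) equal to 2^(2m) / (2m)!.
For x^32 the coefficient is 2^32/32! = 4294967296/263130836933693530167218012160000000 = 2/122529844256906551386796875.

2/122529844256906551386796875


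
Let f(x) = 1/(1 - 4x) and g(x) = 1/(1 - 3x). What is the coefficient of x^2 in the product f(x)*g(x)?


The coefficient of x^n in f*g is the Cauchy product: sum_{k=0}^{n} a^k * b^(n-k).
With a=4, b=3, n=2:
sum_{k=0}^{2} 4^k * 3^(2-k)
= 37

37


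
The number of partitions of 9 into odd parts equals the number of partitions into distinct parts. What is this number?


Computing partitions of 9 into odd parts (1, 3, 5, ...):
Using the generating function prod_{k>=0} 1/(1-x^(2k+1)),
the count is 8

8


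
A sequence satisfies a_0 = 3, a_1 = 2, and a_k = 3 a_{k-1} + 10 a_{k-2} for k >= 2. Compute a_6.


The characteristic equation is t^2 - 3 t - 10 = 0, with roots r_1 = 5 and r_2 = -2 (so c_1 = r_1 + r_2, c_2 = -r_1 r_2 as required).
One can use the closed form a_n = A r_1^n + B r_2^n, but direct iteration is more reliable:
a_0 = 3, a_1 = 2, a_2 = 36, a_3 = 128, a_4 = 744, a_5 = 3512, a_6 = 17976.
So a_6 = 17976.

17976


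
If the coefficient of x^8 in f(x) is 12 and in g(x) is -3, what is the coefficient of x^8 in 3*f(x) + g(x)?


Scalar multiplication scales coefficients: 3 * 12 = 36.
Then add the g coefficient: 36 + -3
= 33

33


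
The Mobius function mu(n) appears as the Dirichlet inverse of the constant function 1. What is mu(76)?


76 has a squared prime factor, so mu(76) = 0.
Factorization reveals a repeated prime.

0


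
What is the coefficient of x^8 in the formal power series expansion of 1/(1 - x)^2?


The expansion 1/(1 - x)^r = sum_{k>=0} C(k + r - 1, r - 1) x^k follows from the multiset / negative-binomial theorem (or from repeated differentiation of the geometric series).
For r = 2 and k = 8:
C(9, 1) = 362880 / (1 * 40320) = 9.

9


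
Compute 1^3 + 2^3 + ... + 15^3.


This power sum has a closed form given by Faulhaber's formula
sum_{k=1}^{m} k^p = (1 / (p + 1)) * sum_{j=0}^{p} C(p + 1, j) B_j m^(p + 1 - j),
but for small m direct computation is fastest:
1 + 8 + 27 + 64 + 125 + 216 + 343 + 512 + 729 + 1000 + 1331 + 1728 + 2197 + 2744 + 3375 = 14400.

14400


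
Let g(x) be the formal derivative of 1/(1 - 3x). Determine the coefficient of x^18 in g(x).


Differentiate termwise: d/dx sum_{k>=0} 3^k x^k = sum_{k>=1} k 3^k x^(k-1) = sum_{j>=0} (j+1) 3^(j+1) x^j.
Equivalently, d/dx [1/(1 - 3x)] = 3/(1 - 3x)^2.
For j = 18: 19 * 3^19 = 19 * 1162261467 = 22082967873.

22082967873


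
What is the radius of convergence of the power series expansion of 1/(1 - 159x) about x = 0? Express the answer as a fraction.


Expanding 1/(1 - 159x) = sum_{k>=0} 159^k x^k, the series converges when |159x| < 1, i.e., |x| < 1/159.
So the radius of convergence is 1/159 = 1/159.

1/159


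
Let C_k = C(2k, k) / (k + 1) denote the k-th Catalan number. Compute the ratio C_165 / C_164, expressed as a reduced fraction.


Using C_k = (2k)! / (k! (k+1)!), the ratio C_{k+1}/C_k simplifies to
C_{k+1}/C_k = [(2k+2)! / ((k+1)! (k+2)!)] * [k! (k+1)! / (2k)!]
 = (2k+2)(2k+1) / ((k+1)(k+2)) = 2(2k+1) / (k+2).
For k = 164: 2(2*164 + 1) / (164 + 2) = 658/166 = 329/83.

329/83


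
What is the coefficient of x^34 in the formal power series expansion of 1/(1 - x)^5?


The negative binomial / multiset identity is
1/(1 - x)^r = sum_{k>=0} C(k + r - 1, r - 1) x^k.
Here r = 5 and k = 34, so the coefficient is
C(34 + 4, 4) = C(38, 4)
= 73815

73815


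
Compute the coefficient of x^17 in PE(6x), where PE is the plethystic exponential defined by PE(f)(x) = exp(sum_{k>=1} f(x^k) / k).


With f(x) = 6x, the exponent is sum_{k>=1} 6 x^k / k = 6 * (-ln(1 - x)). Exponentiating:
PE(6x) = exp(-6 ln(1 - x)) = 1/(1 - x)^6.
By the negative binomial expansion, [x^n] 1/(1 - x)^6 = C(n + 5, 5).
For n = 17: C(22, 5) = 26334.

26334


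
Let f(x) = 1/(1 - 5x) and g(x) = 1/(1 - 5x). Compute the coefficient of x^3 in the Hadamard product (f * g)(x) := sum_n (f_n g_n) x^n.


f has coefficients f_k = 5^k and g has coefficients g_k = 5^k, so the Hadamard product has coefficient (f*g)_k = 5^k * 5^k = 25^k.
For k = 3: 25^3 = 15625.

15625


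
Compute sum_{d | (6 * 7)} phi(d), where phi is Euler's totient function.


First, 6 * 7 = 42. One classical identity is sum_{d | n} phi(d) = n (each k in [1, n] has a unique gcd with n, and among the k's with gcd(k, n) = n/d there are phi(d) of them). So the sum equals 42. We also verify directly:
Divisors of 42: 1, 2, 3, 6, 7, 14, 21, 42.
phi values: 1, 1, 2, 2, 6, 6, 12, 12.
Sum = 42.

42


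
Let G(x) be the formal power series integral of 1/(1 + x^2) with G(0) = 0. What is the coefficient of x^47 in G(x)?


1/(1 + x^2) = sum_{j>=0} (-1)^j x^(2j). Integrating termwise with G(0) = 0:
G(x) = sum_{j>=0} (-1)^j x^(2j+1) / (2j+1) = arctan(x).
Only odd powers are nonzero. For x^47 write 47 = 2*23 + 1, giving
(-1)^23 / 47 = -1/47 = -1/47.

-1/47


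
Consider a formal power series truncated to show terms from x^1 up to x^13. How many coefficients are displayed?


From x^1 to x^13 inclusive, the count is 13 - 1 + 1 = 13.

13


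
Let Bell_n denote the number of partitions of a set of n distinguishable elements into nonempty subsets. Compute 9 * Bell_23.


Bell_23 can be computed from the Bell triangle or from Dobinski's identity Bell_n = (1/e) * sum_{k>=0} k^n / k!.
Computing Bell_23 = 44152005855084346.
Then 9 * 44152005855084346 = 397368052695759114.

397368052695759114


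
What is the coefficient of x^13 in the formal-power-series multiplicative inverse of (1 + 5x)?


The inverse is 1/(1 + 5x). Apply the geometric identity 1/(1 - y) = sum_{k>=0} y^k with y = -5x:
1/(1 + 5x) = sum_{k>=0} (-5)^k x^k.
So the coefficient of x^13 is (-5)^13 = -1220703125.

-1220703125


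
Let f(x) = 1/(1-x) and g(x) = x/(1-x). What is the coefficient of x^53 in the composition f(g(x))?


First simplify the composition: f(g(x)) = 1/(1 - x/(1-x)) = (1-x)/((1-x) - x) = (1-x)/(1-2x).
Now extract the coefficient. Write (1-x)/(1-2x) = 1/(1-2x) - x/(1-2x).
The coefficient of x^n in 1/(1-2x) is 2^n, and in x/(1-2x) is 2^(n-1) (for n >= 1).
So the coefficient of x^53 is 2^53 - 2^52 = 9007199254740992 - 4503599627370496 = 4503599627370496.

4503599627370496


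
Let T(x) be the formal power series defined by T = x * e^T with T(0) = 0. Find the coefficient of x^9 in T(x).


Apply the Lagrange inversion formula: if T = x * phi(T) with phi(t) = e^t, then
[x^n] T = (1/n) [t^(n-1)] phi(t)^n = (1/n) [t^(n-1)] e^(n t) = (1/n) * n^(n-1) / (n-1)! = n^(n-1) / n!.
When c = 1 this is the Cayley count of rooted labeled trees on n vertices, divided by n!.
For n = 9: 9^8 / 9! = 43046721/362880 = 531441/4480.

531441/4480


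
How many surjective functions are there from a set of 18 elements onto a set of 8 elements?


By inclusion-exclusion on which target elements are missed, the number of surjections from an n-set onto a k-set is
surj(n, k) = sum_{j=0}^{k} (-1)^j C(k, j) (k - j)^n.
Equivalently surj(n, k) = k! * S(n, k), where S(n, k) is the Stirling number of the second kind.
For n = 18, k = 8:
S(18, 8) = 189036065010, so
surj = 8! * 189036065010 = 40320 * 189036065010 = 7621934141203200.

7621934141203200


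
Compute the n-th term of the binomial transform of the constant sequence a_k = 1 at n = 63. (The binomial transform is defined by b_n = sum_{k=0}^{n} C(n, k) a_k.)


With a_k = 1 for all k, b_n = sum_{k=0}^{n} C(n, k) = 2^n by the binomial theorem.
For n = 63: 2^63 = 9223372036854775808.

9223372036854775808


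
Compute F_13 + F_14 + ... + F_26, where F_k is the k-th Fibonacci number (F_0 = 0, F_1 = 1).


Use the identity sum_{k=0}^{N} F_k = F_{N+2} - 1 (which follows from F_{k+2} - F_{k+1} = F_k). Then
sum_{k=13}^{26} F_k = (F_{28} - 1) - (F_{14} - 1) = F_{28} - F_{14}.
Computing: F_{28} = 317811, F_{14} = 377, so
Sum = 317811 - 377 = 317434.

317434


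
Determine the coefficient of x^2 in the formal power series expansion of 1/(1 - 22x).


The geometric series identity gives 1/(1 - c x) = sum_{k>=0} c^k x^k, so the coefficient of x^k is c^k.
Here c = 22 and k = 2.
Computing: 22^2 = 484

484


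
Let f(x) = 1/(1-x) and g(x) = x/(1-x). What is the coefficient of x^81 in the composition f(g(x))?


First simplify the composition: f(g(x)) = 1/(1 - x/(1-x)) = (1-x)/((1-x) - x) = (1-x)/(1-2x).
Now extract the coefficient. Write (1-x)/(1-2x) = 1/(1-2x) - x/(1-2x).
The coefficient of x^n in 1/(1-2x) is 2^n, and in x/(1-2x) is 2^(n-1) (for n >= 1).
So the coefficient of x^81 is 2^81 - 2^80 = 2417851639229258349412352 - 1208925819614629174706176 = 1208925819614629174706176.

1208925819614629174706176


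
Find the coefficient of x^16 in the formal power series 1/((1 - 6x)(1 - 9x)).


By partial fractions or Cauchy convolution:
The coefficient equals sum_{k=0}^{16} 6^k * 9^(16-k).
= 5553418346740611

5553418346740611


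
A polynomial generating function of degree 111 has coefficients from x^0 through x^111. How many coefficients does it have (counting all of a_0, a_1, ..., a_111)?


A polynomial of degree 111 takes the form a_0 + a_1 x + ... + a_111 x^111.
The number of coefficients is 111 + 1 = 112.

112


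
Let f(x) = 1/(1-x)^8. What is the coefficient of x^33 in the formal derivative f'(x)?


Differentiate: d/dx [ 1/(1-x)^r ] = r / (1-x)^(r+1).
Here r = 8, so f'(x) = 8 / (1-x)^9.
The expansion of 1/(1-x)^(r+1) has coefficient of x^n equal to C(n+r, r).
So the coefficient of x^33 in f'(x) is
8 * C(41, 8) = 8 * 95548245 = 764385960

764385960


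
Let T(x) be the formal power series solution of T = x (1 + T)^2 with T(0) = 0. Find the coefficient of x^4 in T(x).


Apply the Lagrange inversion formula: if T = x * phi(T) with phi(t) = (1 + t)^2, then [x^n] T = (1/n) [t^(n-1)] phi(t)^n = (1/n) [t^(n-1)] (1 + t)^(2n) = (1/n) C(2n, n-1).
Using the identity C(2n, n-1) = C(2n, n) * n / (n+1), the unscaled factor equals C(2n, n) / (n+1) = C_n, the n-th Catalan number.
For n = 4: C_4 = C(8, 4) / 5 = 70/5 = 14 = 14.

14


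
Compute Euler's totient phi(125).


phi(n) counts integers in [1, n] coprime to n. Using the multiplicative formula phi(n) = n * prod_{p | n} (1 - 1/p):
125 = 5^3, so
phi(125) = 125 * (1 - 1/5) = 100.

100


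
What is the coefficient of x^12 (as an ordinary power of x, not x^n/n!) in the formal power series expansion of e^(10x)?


The exponential series is e^y = sum_{k>=0} y^k / k!. Substituting y = 10x gives
e^(10x) = sum_{k>=0} 10^k x^k / k!.
So the coefficient of x^n is a^n/n! with a = 10, n = 12:
10^12 / 12! = 1000000000000/479001600 = 39062500/18711

39062500/18711


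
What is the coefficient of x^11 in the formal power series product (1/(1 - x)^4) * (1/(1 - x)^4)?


Combine the factors: (1/(1 - x)^4) * (1/(1 - x)^4) = 1/(1 - x)^8.
Then use 1/(1 - x)^r = sum_{k>=0} C(k + r - 1, r - 1) x^k with r = 8 and k = 11:
C(18, 7) = 31824.

31824


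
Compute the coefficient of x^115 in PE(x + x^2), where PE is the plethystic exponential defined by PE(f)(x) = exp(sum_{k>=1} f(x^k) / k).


With f(x) = x + x^2, the exponent is sum_{k>=1} (x^k + x^(2k)) / k = -ln(1 - x) - ln(1 - x^2). Exponentiating:
PE(x + x^2) = 1 / ((1 - x)(1 - x^2)).
This is the generating function for partitions of n into parts of size 1 or 2. The number of 2's can be any j in 0..57, and the rest are 1's, so
[x^115] = floor(115/2) + 1 = 58.

58


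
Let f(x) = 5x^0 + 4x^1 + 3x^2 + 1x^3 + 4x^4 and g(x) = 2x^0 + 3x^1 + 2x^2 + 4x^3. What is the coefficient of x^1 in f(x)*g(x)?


Cauchy product at x^1:
5*3 + 4*2
= 23

23


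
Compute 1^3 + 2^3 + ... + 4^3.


This power sum has a closed form given by Faulhaber's formula
sum_{k=1}^{m} k^p = (1 / (p + 1)) * sum_{j=0}^{p} C(p + 1, j) B_j m^(p + 1 - j),
but for small m direct computation is fastest:
1 + 8 + 27 + 64 = 100.

100


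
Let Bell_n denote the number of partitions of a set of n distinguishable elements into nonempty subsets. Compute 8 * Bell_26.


Bell_26 can be computed from the Bell triangle or from Dobinski's identity Bell_n = (1/e) * sum_{k>=0} k^n / k!.
Computing Bell_26 = 49631246523618756274.
Then 8 * 49631246523618756274 = 397049972188950050192.

397049972188950050192


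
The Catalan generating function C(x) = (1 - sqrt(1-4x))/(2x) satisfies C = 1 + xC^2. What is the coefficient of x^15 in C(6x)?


Substituting x -> 6x scales the n-th coefficient by 6^n, so [x^15] C(6x) = 6^15 * C_15.
C_15 = C(2*15, 15)/(16) = 155117520/16 = 9694845.
So 6^15 * 9694845 = 470184984576 * 9694845 = 4558370546791710720.

4558370546791710720


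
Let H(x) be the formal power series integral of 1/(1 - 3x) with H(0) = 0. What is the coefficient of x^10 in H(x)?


1/(1 - 3x) = sum_{k>=0} 3^k x^k. Integrating termwise with H(0) = 0:
H(x) = sum_{k>=0} 3^k x^(k+1) / (k+1) = sum_{m>=1} 3^(m-1) x^m / m.
For m = 10: 3^9/10 = 19683/10 = 19683/10.

19683/10


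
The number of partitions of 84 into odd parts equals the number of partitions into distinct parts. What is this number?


Computing partitions of 84 into odd parts (1, 3, 5, ...):
Using the generating function prod_{k>=0} 1/(1-x^(2k+1)),
the count is 111322

111322


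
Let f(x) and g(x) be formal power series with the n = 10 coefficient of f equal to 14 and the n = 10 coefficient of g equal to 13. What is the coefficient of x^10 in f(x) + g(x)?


Addition of formal power series is termwise.
The coefficient of x^10 in f + g = 14 + 13
= 27

27


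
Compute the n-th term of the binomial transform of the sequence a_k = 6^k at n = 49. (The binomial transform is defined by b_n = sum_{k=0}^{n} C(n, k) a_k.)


With a_k = 6^k, b_n = sum_{k=0}^{n} C(n, k) 6^k = (1 + 6)^n by the binomial theorem.
For n = 49: (1 + 6)^49 = 7^49 = 256923577521058878088611477224235621321607.

256923577521058878088611477224235621321607


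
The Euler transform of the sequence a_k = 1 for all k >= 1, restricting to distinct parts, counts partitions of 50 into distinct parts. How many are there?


Partitions of 50 into distinct parts can be computed via generating function.
Product (1+x)(1+x^2)(1+x^3)...
The coefficient of x^50 = 3658

3658


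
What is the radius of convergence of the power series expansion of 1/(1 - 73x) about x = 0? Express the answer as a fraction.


Expanding 1/(1 - 73x) = sum_{k>=0} 73^k x^k, the series converges when |73x| < 1, i.e., |x| < 1/73.
So the radius of convergence is 1/73 = 1/73.

1/73


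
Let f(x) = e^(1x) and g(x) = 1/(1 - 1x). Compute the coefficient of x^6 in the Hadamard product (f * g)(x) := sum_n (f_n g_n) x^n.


Expanding: f_k = 1^k/k! (from e^(1x)) and g_k = 1^k (from 1/(1 - 1x)). So the Hadamard coefficient (f * g)_k = 1^k 1^k / k! = (1)^k / k!.
For k = 6: 1^6/6! = 1/720 = 1/720.

1/720


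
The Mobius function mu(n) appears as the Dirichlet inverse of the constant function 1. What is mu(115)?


115 = 5 * 23 (all distinct primes).
mu(115) = (-1)^2 = 1

1


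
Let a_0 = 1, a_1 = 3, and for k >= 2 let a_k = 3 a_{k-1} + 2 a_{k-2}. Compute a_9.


Iterating the recurrence forward:
a_0 = 1
a_1 = 3
a_2 = 3*3 + 2*1 = 11
a_3 = 3*11 + 2*3 = 39
a_4 = 3*39 + 2*11 = 139
a_5 = 3*139 + 2*39 = 495
a_6 = 3*495 + 2*139 = 1763
a_7 = 3*1763 + 2*495 = 6279
a_8 = 3*6279 + 2*1763 = 22363
a_9 = 3*22363 + 2*6279 = 79647
So a_9 = 79647.

79647


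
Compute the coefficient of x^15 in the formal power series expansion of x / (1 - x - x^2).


Let f(x) = sum_{k>=0} a_k x^k. Multiplying f(x) * (1 - x - x^2) = x and matching coefficients gives a_0 = 0, a_1 = 1, and a_k = a_{k-1} + a_{k-2} for k >= 2. These are the Fibonacci numbers F_k.
Iterating from F_0 = 0, F_1 = 1:
F_0=0, F_1=1, F_2=1, F_3=2, F_4=3, F_5=5, F_6=8, F_7=13, F_8=21, F_9=34, ...
F_15 = 610.

610


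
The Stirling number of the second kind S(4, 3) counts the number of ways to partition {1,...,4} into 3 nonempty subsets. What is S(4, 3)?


Using the explicit formula S(n,k) = (1/k!) sum_{j=0}^{k} (-1)^(k-j) C(k,j) j^n:
S(4, 3) = 6
Equivalently, S(n,k) is n! times the coefficient of x^n in the EGF (e^x - 1)^k / k!.

6


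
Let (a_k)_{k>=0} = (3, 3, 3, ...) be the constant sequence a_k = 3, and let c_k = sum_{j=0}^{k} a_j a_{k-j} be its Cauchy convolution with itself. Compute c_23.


Since a_j = 3 for all j >= 0, the convolution sum becomes
c_k = sum_{j=0}^{k} 3 * 3 = 9 * (k + 1).
Equivalently, the generating function of (a_k) is 3/(1 - x) and its square is 9/(1 - x)^2 = sum_{k>=0} 9(k + 1) x^k.
For k = 23: 9 * 24 = 216.

216


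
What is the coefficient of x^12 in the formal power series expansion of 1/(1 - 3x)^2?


The general identity 1/(1 - c x)^r = sum_{k>=0} c^k C(k + r - 1, r - 1) x^k follows by substituting y = c x into 1/(1 - y)^r = sum_{k>=0} C(k + r - 1, r - 1) y^k.
For c = 3, r = 2, k = 12:
3^12 * C(13, 1) = 531441 * 13 = 6908733.

6908733


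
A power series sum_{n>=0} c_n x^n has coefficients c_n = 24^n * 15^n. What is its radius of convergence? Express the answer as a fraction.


By the root test (Cauchy-Hadamard), the radius is R = 1 / limsup_n |c_n|^(1/n).
Here |c_n|^(1/n) = (24^n * 15^n)^(1/n) = 24 * 15 = 360 for all n.
So R = 1/360 = 1/360.

1/360


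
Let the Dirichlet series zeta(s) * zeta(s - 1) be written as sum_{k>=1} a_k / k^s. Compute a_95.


Convolution gives a_k = sum_{d | k} d * 1 = sum_{d | k} d = sigma(k), the sum of positive divisors of k.
For k = 95, the divisors are 1, 5, 19, 95, so
sigma(95) = 1 + 5 + 19 + 95 = 120.

120


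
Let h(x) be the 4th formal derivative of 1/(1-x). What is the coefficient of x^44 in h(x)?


Differentiating 4 times: d^4/dx^4 [1/(1-x)] = 4!/(1-x)^5.
The expansion 1/(1-x)^5 = sum_{k>=0} C(k+4, 4) x^k, so the coefficient of x^n in 4!/(1-x)^5 is 4! * C(n+4, 4).
For n = 44: 24 * C(48, 4) = 24 * 194580 = 4669920

4669920


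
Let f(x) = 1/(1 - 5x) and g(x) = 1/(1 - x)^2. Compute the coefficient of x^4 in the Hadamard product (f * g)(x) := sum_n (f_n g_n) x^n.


f has coefficients f_k = 5^k. For g = 1/(1 - x)^2 the coefficient is g_k = C(k + 1, 1) = k + 1. The Hadamard coefficient is (f * g)_k = 5^k * (k + 1).
For k = 4: 5^4 * 5 = 625 * 5 = 3125.

3125


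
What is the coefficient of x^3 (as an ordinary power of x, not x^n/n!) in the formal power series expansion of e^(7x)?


The exponential series is e^y = sum_{k>=0} y^k / k!. Substituting y = 7x gives
e^(7x) = sum_{k>=0} 7^k x^k / k!.
So the coefficient of x^n is a^n/n! with a = 7, n = 3:
7^3 / 3! = 343/6 = 343/6

343/6


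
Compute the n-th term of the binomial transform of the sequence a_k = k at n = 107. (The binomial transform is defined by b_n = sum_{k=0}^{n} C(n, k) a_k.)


With a_k = k, b_n = sum_{k=0}^{n} C(n, k) k. Using k * C(n, k) = n * C(n-1, k-1) gives b_n = n * sum_{k>=1} C(n-1, k-1) = n * 2^(n-1).
For n = 107: 107 * 2^106 = 107 * 81129638414606681695789005144064 = 8680871310362914941449423550414848.

8680871310362914941449423550414848


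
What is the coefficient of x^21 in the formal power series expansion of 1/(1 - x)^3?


The negative binomial / multiset identity is
1/(1 - x)^r = sum_{k>=0} C(k + r - 1, r - 1) x^k.
Here r = 3 and k = 21, so the coefficient is
C(21 + 2, 2) = C(23, 2)
= 253

253


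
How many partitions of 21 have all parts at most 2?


Using the generating function (1-x)^(-1)(1-x^2)^(-1),
the coefficient of x^21 counts these restricted partitions.
Result = 11

11


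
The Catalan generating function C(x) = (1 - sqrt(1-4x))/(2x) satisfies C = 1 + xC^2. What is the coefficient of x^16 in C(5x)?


Substituting x -> 5x scales the n-th coefficient by 5^n, so [x^16] C(5x) = 5^16 * C_16.
C_16 = C(2*16, 16)/(17) = 601080390/17 = 35357670.
So 5^16 * 35357670 = 152587890625 * 35357670 = 5395152282714843750.

5395152282714843750


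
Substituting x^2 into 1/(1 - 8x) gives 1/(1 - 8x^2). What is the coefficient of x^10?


The coefficient of x^(2m) in 1/(1 - 8x^2) is 8^m.
With n = 10 = 2*5, the coefficient is 8^5 = 32768.

32768


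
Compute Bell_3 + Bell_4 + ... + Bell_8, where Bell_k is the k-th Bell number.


Recall Bell_k counts set partitions of a k-set (with Bell_0 = 1 by convention).
Bell_3 through Bell_8: 5, 15, 52, 203, 877, 4140
Sum = 5 + 15 + 52 + 203 + 877 + 4140 = 5292.

5292


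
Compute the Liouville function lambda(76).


The Liouville function is lambda(k) = (-1)^Omega(k), where Omega(k) counts the prime factors of k with multiplicity.
Factoring: 76 = 2 * 2 * 19, so Omega(76) = 3.
lambda(76) = (-1)^3 = -1.

-1


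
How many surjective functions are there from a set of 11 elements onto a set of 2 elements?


By inclusion-exclusion on which target elements are missed, the number of surjections from an n-set onto a k-set is
surj(n, k) = sum_{j=0}^{k} (-1)^j C(k, j) (k - j)^n.
Equivalently surj(n, k) = k! * S(n, k), where S(n, k) is the Stirling number of the second kind.
For n = 11, k = 2:
S(11, 2) = 1023, so
surj = 2! * 1023 = 2 * 1023 = 2046.

2046


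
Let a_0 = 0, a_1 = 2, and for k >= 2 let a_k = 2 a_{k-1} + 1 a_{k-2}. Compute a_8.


Iterating the recurrence forward:
a_0 = 0
a_1 = 2
a_2 = 2*2 + 1*0 = 4
a_3 = 2*4 + 1*2 = 10
a_4 = 2*10 + 1*4 = 24
a_5 = 2*24 + 1*10 = 58
a_6 = 2*58 + 1*24 = 140
a_7 = 2*140 + 1*58 = 338
a_8 = 2*338 + 1*140 = 816
So a_8 = 816.

816


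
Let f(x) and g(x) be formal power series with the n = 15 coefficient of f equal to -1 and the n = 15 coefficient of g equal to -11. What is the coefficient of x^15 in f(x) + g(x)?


Addition of formal power series is termwise.
The coefficient of x^15 in f + g = -1 + -11
= -12

-12


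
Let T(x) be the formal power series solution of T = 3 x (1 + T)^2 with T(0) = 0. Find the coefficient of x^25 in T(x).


Apply the Lagrange inversion formula: if T = 3 x * phi(T) with phi(t) = (1 + t)^2, then [x^n] T = 3^n * (1/n) [t^(n-1)] phi(t)^n = 3^n * (1/n) [t^(n-1)] (1 + t)^(2n) = 3^n * (1/n) C(2n, n-1).
Using the identity C(2n, n-1) = C(2n, n) * n / (n+1), the unscaled factor equals C(2n, n) / (n+1) = C_n, the n-th Catalan number.
For n = 25: C_25 = C(50, 25) / 26 = 126410606437752/26 = 4861946401452.
With the 3^25 = 847288609443 factor, the coefficient is 847288609443 * 4861946401452 = 4119471805672662916111236.

4119471805672662916111236


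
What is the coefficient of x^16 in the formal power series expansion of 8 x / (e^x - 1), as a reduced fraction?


The exponential generating function for Bernoulli numbers is
x / (e^x - 1) = sum_{k>=0} B_k x^k / k!.
So the coefficient of x^16 in 8 x / (e^x - 1) is 8 B_16 / 16!.
Computing: B_16 = -3617/510, 16! = 20922789888000, giving
8 * -3617/510 / 20922789888000 = -3617/1333827855360000.

-3617/1333827855360000


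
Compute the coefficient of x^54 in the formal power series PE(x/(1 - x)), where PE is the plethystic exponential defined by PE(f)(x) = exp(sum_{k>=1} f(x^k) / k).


For f(x) = x/(1 - x) we have
sum_{k>=1} f(x^k) / k = sum_{k>=1} (1/k) * x^k / (1 - x^k) = sum_{k, m >= 1} x^(k m) / k,
which after exponentiating simplifies to
PE(x/(1 - x)) = prod_{k>=1} 1 / (1 - x^k).
This is the generating function for the partition function p(n), so the coefficient of x^54 is p(54).
Computing p(54) by dynamic programming over parts 1, 2, ..., 54: p(54) = 386155.

386155


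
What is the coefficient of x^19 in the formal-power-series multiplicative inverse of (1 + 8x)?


The inverse is 1/(1 + 8x). Apply the geometric identity 1/(1 - y) = sum_{k>=0} y^k with y = -8x:
1/(1 + 8x) = sum_{k>=0} (-8)^k x^k.
So the coefficient of x^19 is (-8)^19 = -144115188075855872.

-144115188075855872


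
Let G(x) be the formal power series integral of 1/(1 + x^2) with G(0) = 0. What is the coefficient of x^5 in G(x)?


1/(1 + x^2) = sum_{j>=0} (-1)^j x^(2j). Integrating termwise with G(0) = 0:
G(x) = sum_{j>=0} (-1)^j x^(2j+1) / (2j+1) = arctan(x).
Only odd powers are nonzero. For x^5 write 5 = 2*2 + 1, giving
(-1)^2 / 5 = 1/5 = 1/5.

1/5


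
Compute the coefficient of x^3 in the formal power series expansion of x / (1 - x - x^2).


Let f(x) = sum_{k>=0} a_k x^k. Multiplying f(x) * (1 - x - x^2) = x and matching coefficients gives a_0 = 0, a_1 = 1, and a_k = a_{k-1} + a_{k-2} for k >= 2. These are the Fibonacci numbers F_k.
Iterating from F_0 = 0, F_1 = 1:
F_0=0, F_1=1, F_2=1, F_3=2
F_3 = 2.

2


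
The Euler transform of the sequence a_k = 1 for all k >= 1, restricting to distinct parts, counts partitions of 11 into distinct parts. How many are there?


Partitions of 11 into distinct parts can be computed via generating function.
Product (1+x)(1+x^2)(1+x^3)...
The coefficient of x^11 = 12

12


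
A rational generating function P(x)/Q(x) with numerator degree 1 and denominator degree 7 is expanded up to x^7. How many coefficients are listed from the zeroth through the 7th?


Expanding up to x^7 gives the coefficients for x^0, x^1, ..., x^7.
That is 7 + 1 = 8 coefficients in total.

8


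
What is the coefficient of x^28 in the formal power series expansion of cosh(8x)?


The Maclaurin series is cosh(t) = sum_{m>=0} t^(2m) / (2m)!, so substituting t = 8x, only even powers of x are nonzero, with coefficient of x^(2m) equal to 8^(2m) / (2m)!.
For x^28 the coefficient is 8^28/28! = 19342813113834066795298816/304888344611713860501504000000 = 576460752303423488/9086380738369043484375.

576460752303423488/9086380738369043484375


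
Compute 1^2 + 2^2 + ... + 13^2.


This power sum has a closed form given by Faulhaber's formula
sum_{k=1}^{m} k^p = (1 / (p + 1)) * sum_{j=0}^{p} C(p + 1, j) B_j m^(p + 1 - j),
but for small m direct computation is fastest:
1 + 4 + 9 + 16 + 25 + 36 + 49 + 64 + 81 + 100 + 121 + 144 + 169 = 819.

819


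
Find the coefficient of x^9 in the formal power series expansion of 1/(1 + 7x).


Write 1/(1 + c x) = 1/(1 - (-c) x) and apply the geometric-series identity
1/(1 - y) = sum_{k>=0} y^k to get 1/(1 + c x) = sum_{k>=0} (-c)^k x^k.
So the coefficient of x^k is (-c)^k = (-1)^k * c^k.
Here c = 7 and k = 9:
(-7)^9 = -1 * 40353607 = -40353607

-40353607


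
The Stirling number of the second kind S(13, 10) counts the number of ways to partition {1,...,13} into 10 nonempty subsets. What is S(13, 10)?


Using the explicit formula S(n,k) = (1/k!) sum_{j=0}^{k} (-1)^(k-j) C(k,j) j^n:
S(13, 10) = 39325
Equivalently, S(n,k) is n! times the coefficient of x^n in the EGF (e^x - 1)^k / k!.

39325
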